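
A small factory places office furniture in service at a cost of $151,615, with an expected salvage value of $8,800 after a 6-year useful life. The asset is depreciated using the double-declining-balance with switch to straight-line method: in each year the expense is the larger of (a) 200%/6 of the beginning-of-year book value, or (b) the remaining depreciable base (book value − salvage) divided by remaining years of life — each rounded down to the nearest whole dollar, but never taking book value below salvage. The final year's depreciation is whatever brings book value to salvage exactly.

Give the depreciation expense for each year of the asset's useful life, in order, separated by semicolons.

Depreciable base = $151,615 − $8,800 = $142,815.
Year 1: DB = ⌊$151,615 × 200%/6⌋ = $50,538; SL = ⌊$142,815/6⌋ = $23,802 → take DB $50,538. Book value $101,077.
Year 2: DB = ⌊$101,077 × 200%/6⌋ = $33,692; SL = ⌊$92,277/5⌋ = $18,455 → take DB $33,692. Book value $67,385.
Year 3: DB = ⌊$67,385 × 200%/6⌋ = $22,461; SL = ⌊$58,585/4⌋ = $14,646 → take DB $22,461. Book value $44,924.
Year 4: DB = ⌊$44,924 × 200%/6⌋ = $14,974; SL = ⌊$36,124/3⌋ = $12,041 → take DB $14,974. Book value $29,950.
Year 5: DB = ⌊$29,950 × 200%/6⌋ = $9,983; SL = ⌊$21,150/2⌋ = $10,575 → take SL $10,575. Book value $19,375.
Year 6 (final): $19,375 − $8,800 = $10,575. Book value $8,800.

$50,538; $33,692; $22,461; $14,974; $10,575; $10,575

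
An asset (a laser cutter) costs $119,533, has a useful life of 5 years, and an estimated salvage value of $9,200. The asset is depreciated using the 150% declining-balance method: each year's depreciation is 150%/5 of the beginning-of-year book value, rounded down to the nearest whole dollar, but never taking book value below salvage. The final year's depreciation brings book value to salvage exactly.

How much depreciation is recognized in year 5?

Depreciable base = $119,533 − $9,200 = $110,333.
Year 1: ⌊$119,533 × 150%/5⌋ = $35,859. Book value $83,674.
Year 2: ⌊$83,674 × 150%/5⌋ = $25,102. Book value $58,572.
Year 3: ⌊$58,572 × 150%/5⌋ = $17,571. Book value $41,001.
Year 4: ⌊$41,001 × 150%/5⌋ = $12,300. Book value $28,701.
Year 5 (final): $28,701 − $9,200 = $19,501. Book value $9,200.

$19,501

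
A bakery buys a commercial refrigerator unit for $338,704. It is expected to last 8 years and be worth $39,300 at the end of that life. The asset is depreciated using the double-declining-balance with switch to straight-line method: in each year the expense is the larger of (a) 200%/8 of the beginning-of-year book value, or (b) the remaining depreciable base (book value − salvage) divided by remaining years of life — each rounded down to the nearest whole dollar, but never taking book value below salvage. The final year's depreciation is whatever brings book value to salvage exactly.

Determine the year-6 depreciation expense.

Depreciable base = $338,704 − $39,300 = $299,404.
Year 1: DB = ⌊$338,704 × 200%/8⌋ = $84,676; SL = ⌊$299,404/8⌋ = $37,425 → take DB $84,676. Book value $254,028.
Year 2: DB = ⌊$254,028 × 200%/8⌋ = $63,507; SL = ⌊$214,728/7⌋ = $30,675 → take DB $63,507. Book value $190,521.
Year 3: DB = ⌊$190,521 × 200%/8⌋ = $47,630; SL = ⌊$151,221/6⌋ = $25,203 → take DB $47,630. Book value $142,891.
Year 4: DB = ⌊$142,891 × 200%/8⌋ = $35,722; SL = ⌊$103,591/5⌋ = $20,718 → take DB $35,722. Book value $107,169.
Year 5: DB = ⌊$107,169 × 200%/8⌋ = $26,792; SL = ⌊$67,869/4⌋ = $16,967 → take DB $26,792. Book value $80,377.
Year 6: DB = ⌊$80,377 × 200%/8⌋ = $20,094; SL = ⌊$41,077/3⌋ = $13,692 → take DB $20,094. Book value $60,283.

$20,094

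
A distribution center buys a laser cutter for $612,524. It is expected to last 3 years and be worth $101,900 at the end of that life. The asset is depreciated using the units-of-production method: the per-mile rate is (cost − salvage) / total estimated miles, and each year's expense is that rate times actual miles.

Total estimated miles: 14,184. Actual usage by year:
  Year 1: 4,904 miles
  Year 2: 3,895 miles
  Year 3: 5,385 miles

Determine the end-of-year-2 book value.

Depreciable base = $612,524 − $101,900 = $510,624.
Rate = $510,624 / 14,184 miles = $36 per mile.
Year 1: 4,904 × $36 = $176,544. Book value $435,980.
Year 2: 3,895 × $36 = $140,220. Book value $295,760.

$295,760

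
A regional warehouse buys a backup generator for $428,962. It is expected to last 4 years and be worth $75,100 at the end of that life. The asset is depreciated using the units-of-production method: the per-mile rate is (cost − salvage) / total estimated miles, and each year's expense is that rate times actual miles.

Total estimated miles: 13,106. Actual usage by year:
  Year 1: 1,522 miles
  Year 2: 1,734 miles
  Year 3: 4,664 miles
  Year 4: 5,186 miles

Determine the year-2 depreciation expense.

$46,818

Depreciable base = $428,962 − $75,100 = $353,862.
Rate = $353,862 / 13,106 miles = $27 per mile.
Year 1: 1,522 × $27 = $41,094. Book value $387,868.
Year 2: 1,734 × $27 = $46,818. Book value $341,050.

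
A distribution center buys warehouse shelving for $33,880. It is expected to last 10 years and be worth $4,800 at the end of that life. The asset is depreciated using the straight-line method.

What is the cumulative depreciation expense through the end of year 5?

$14,540

Depreciable base = $33,880 − $4,800 = $29,080.
Annual expense = $29,080 / 10 = $2,908.
End of year 1: book value $30,972.
End of year 2: book value $28,064.
End of year 3: book value $25,156.
End of year 4: book value $22,248.
End of year 5: book value $19,340.
Accumulated through year 5 = $33,880 − $19,340 = $14,540.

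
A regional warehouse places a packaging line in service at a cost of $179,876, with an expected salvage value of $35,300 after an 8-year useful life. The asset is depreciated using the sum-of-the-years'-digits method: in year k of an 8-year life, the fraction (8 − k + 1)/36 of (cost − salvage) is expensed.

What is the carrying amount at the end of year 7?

$39,316

Depreciable base = $179,876 − $35,300 = $144,576.
Sum of the years' digits = 8+7+6+5+4+3+2+1 = 36.
Year 1: $144,576 × 8/36 = $32,128. Book value $147,748.
Year 2: $144,576 × 7/36 = $28,112. Book value $119,636.
Year 3: $144,576 × 6/36 = $24,096. Book value $95,540.
Year 4: $144,576 × 5/36 = $20,080. Book value $75,460.
Year 5: $144,576 × 4/36 = $16,064. Book value $59,396.
Year 6: $144,576 × 3/36 = $12,048. Book value $47,348.
Year 7: $144,576 × 2/36 = $8,032. Book value $39,316.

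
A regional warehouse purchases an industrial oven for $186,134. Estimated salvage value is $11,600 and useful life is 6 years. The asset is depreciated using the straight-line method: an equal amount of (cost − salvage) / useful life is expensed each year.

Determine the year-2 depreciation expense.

Depreciable base = $186,134 − $11,600 = $174,534.
Annual expense = $174,534 / 6 = $29,089.

$29,089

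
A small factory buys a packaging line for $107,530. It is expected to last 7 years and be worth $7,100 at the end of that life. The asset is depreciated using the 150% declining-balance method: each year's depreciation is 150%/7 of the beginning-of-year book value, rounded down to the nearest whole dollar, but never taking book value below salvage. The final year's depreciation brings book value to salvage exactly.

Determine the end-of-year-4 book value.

Depreciable base = $107,530 − $7,100 = $100,430.
Year 1: ⌊$107,530 × 150%/7⌋ = $23,042. Book value $84,488.
Year 2: ⌊$84,488 × 150%/7⌋ = $18,104. Book value $66,384.
Year 3: ⌊$66,384 × 150%/7⌋ = $14,225. Book value $52,159.
Year 4: ⌊$52,159 × 150%/7⌋ = $11,176. Book value $40,983.

$40,983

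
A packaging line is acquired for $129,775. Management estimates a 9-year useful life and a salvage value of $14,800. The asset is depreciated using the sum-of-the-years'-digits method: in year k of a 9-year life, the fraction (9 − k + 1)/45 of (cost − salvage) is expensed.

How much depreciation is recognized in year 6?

$10,220

Depreciable base = $129,775 − $14,800 = $114,975.
Sum of the years' digits = 9+8+7+6+5+4+3+2+1 = 45.
Year 1: $114,975 × 9/45 = $22,995. Book value $106,780.
Year 2: $114,975 × 8/45 = $20,440. Book value $86,340.
Year 3: $114,975 × 7/45 = $17,885. Book value $68,455.
Year 4: $114,975 × 6/45 = $15,330. Book value $53,125.
Year 5: $114,975 × 5/45 = $12,775. Book value $40,350.
Year 6: $114,975 × 4/45 = $10,220. Book value $30,130.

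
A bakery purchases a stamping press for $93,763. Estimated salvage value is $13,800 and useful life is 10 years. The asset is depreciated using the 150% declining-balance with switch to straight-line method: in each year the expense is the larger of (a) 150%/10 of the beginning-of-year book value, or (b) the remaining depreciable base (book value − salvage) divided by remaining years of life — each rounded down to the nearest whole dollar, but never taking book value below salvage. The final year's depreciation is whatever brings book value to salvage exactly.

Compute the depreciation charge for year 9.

$5,391

Depreciable base = $93,763 − $13,800 = $79,963.
Year 1: DB = ⌊$93,763 × 150%/10⌋ = $14,064; SL = ⌊$79,963/10⌋ = $7,996 → take DB $14,064. Book value $79,699.
Year 2: DB = ⌊$79,699 × 150%/10⌋ = $11,954; SL = ⌊$65,899/9⌋ = $7,322 → take DB $11,954. Book value $67,745.
Year 3: DB = ⌊$67,745 × 150%/10⌋ = $10,161; SL = ⌊$53,945/8⌋ = $6,743 → take DB $10,161. Book value $57,584.
Year 4: DB = ⌊$57,584 × 150%/10⌋ = $8,637; SL = ⌊$43,784/7⌋ = $6,254 → take DB $8,637. Book value $48,947.
Year 5: DB = ⌊$48,947 × 150%/10⌋ = $7,342; SL = ⌊$35,147/6⌋ = $5,857 → take DB $7,342. Book value $41,605.
Year 6: DB = ⌊$41,605 × 150%/10⌋ = $6,240; SL = ⌊$27,805/5⌋ = $5,561 → take DB $6,240. Book value $35,365.
Year 7: DB = ⌊$35,365 × 150%/10⌋ = $5,304; SL = ⌊$21,565/4⌋ = $5,391 → take SL $5,391. Book value $29,974.
Year 8: DB = ⌊$29,974 × 150%/10⌋ = $4,496; SL = ⌊$16,174/3⌋ = $5,391 → take SL $5,391. Book value $24,583.
Year 9: DB = ⌊$24,583 × 150%/10⌋ = $3,687; SL = ⌊$10,783/2⌋ = $5,391 → take SL $5,391. Book value $19,192.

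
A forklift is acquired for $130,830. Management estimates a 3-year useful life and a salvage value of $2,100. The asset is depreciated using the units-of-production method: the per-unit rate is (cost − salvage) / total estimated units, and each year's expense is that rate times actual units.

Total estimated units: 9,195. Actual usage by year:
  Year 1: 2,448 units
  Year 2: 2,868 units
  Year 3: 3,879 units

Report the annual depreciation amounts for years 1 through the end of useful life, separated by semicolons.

Depreciable base = $130,830 − $2,100 = $128,730.
Rate = $128,730 / 9,195 units = $14 per unit.
Year 1: 2,448 × $14 = $34,272. Book value $96,558.
Year 2: 2,868 × $14 = $40,152. Book value $56,406.
Year 3: 3,879 × $14 = $54,306. Book value $2,100.

$34,272; $40,152; $54,306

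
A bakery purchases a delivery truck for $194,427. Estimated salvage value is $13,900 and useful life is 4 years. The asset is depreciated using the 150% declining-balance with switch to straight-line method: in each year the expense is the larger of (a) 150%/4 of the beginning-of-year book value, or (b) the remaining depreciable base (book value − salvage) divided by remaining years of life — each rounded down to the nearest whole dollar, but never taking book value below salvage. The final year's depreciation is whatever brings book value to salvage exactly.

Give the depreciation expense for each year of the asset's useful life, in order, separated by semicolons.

$72,910; $45,568; $31,024; $31,025

Depreciable base = $194,427 − $13,900 = $180,527.
Year 1: DB = ⌊$194,427 × 150%/4⌋ = $72,910; SL = ⌊$180,527/4⌋ = $45,131 → take DB $72,910. Book value $121,517.
Year 2: DB = ⌊$121,517 × 150%/4⌋ = $45,568; SL = ⌊$107,617/3⌋ = $35,872 → take DB $45,568. Book value $75,949.
Year 3: DB = ⌊$75,949 × 150%/4⌋ = $28,480; SL = ⌊$62,049/2⌋ = $31,024 → take SL $31,024. Book value $44,925.
Year 4 (final): $44,925 − $13,900 = $31,025. Book value $13,900.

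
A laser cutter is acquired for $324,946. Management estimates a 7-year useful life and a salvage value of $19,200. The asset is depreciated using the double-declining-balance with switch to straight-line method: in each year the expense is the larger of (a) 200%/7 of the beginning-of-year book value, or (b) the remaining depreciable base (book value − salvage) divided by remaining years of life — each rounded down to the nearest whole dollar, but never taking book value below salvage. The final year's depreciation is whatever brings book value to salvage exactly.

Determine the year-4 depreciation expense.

Depreciable base = $324,946 − $19,200 = $305,746.
Year 1: DB = ⌊$324,946 × 200%/7⌋ = $92,841; SL = ⌊$305,746/7⌋ = $43,678 → take DB $92,841. Book value $232,105.
Year 2: DB = ⌊$232,105 × 200%/7⌋ = $66,315; SL = ⌊$212,905/6⌋ = $35,484 → take DB $66,315. Book value $165,790.
Year 3: DB = ⌊$165,790 × 200%/7⌋ = $47,368; SL = ⌊$146,590/5⌋ = $29,318 → take DB $47,368. Book value $118,422.
Year 4: DB = ⌊$118,422 × 200%/7⌋ = $33,834; SL = ⌊$99,222/4⌋ = $24,805 → take DB $33,834. Book value $84,588.

$33,834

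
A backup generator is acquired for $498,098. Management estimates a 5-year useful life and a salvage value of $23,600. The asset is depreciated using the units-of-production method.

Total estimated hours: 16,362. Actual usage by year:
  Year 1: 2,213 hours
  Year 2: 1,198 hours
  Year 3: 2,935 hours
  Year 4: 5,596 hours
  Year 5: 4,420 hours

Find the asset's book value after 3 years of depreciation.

$314,064

Depreciable base = $498,098 − $23,600 = $474,498.
Rate = $474,498 / 16,362 hours = $29 per hour.
Year 1: 2,213 × $29 = $64,177. Book value $433,921.
Year 2: 1,198 × $29 = $34,742. Book value $399,179.
Year 3: 2,935 × $29 = $85,115. Book value $314,064.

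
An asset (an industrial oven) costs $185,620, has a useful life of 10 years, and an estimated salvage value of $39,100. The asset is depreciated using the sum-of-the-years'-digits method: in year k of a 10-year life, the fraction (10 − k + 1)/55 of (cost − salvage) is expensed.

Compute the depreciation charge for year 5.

$15,984

Depreciable base = $185,620 − $39,100 = $146,520.
Sum of the years' digits = 10+9+8+7+6+5+4+3+2+1 = 55.
Year 1: $146,520 × 10/55 = $26,640. Book value $158,980.
Year 2: $146,520 × 9/55 = $23,976. Book value $135,004.
Year 3: $146,520 × 8/55 = $21,312. Book value $113,692.
Year 4: $146,520 × 7/55 = $18,648. Book value $95,044.
Year 5: $146,520 × 6/55 = $15,984. Book value $79,060.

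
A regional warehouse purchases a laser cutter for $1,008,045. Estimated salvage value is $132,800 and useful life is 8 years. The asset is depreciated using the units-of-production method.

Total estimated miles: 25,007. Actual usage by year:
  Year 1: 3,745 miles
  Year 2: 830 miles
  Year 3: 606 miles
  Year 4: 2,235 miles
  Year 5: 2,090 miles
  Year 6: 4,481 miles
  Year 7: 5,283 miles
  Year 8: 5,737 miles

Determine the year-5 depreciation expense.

$73,150

Depreciable base = $1,008,045 − $132,800 = $875,245.
Rate = $875,245 / 25,007 miles = $35 per mile.
Year 1: 3,745 × $35 = $131,075. Book value $876,970.
Year 2: 830 × $35 = $29,050. Book value $847,920.
Year 3: 606 × $35 = $21,210. Book value $826,710.
Year 4: 2,235 × $35 = $78,225. Book value $748,485.
Year 5: 2,090 × $35 = $73,150. Book value $675,335.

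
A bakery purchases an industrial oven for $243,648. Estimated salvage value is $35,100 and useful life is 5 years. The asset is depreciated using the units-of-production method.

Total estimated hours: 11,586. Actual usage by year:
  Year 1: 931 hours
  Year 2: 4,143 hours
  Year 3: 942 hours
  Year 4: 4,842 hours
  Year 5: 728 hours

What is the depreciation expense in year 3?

$16,956

Depreciable base = $243,648 − $35,100 = $208,548.
Rate = $208,548 / 11,586 hours = $18 per hour.
Year 1: 931 × $18 = $16,758. Book value $226,890.
Year 2: 4,143 × $18 = $74,574. Book value $152,316.
Year 3: 942 × $18 = $16,956. Book value $135,360.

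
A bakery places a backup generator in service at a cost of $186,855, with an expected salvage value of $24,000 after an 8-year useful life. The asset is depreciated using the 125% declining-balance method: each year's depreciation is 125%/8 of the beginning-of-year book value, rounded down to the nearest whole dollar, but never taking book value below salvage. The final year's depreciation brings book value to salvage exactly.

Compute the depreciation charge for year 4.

$17,537

Depreciable base = $186,855 − $24,000 = $162,855.
Year 1: ⌊$186,855 × 125%/8⌋ = $29,196. Book value $157,659.
Year 2: ⌊$157,659 × 125%/8⌋ = $24,634. Book value $133,025.
Year 3: ⌊$133,025 × 125%/8⌋ = $20,785. Book value $112,240.
Year 4: ⌊$112,240 × 125%/8⌋ = $17,537. Book value $94,703.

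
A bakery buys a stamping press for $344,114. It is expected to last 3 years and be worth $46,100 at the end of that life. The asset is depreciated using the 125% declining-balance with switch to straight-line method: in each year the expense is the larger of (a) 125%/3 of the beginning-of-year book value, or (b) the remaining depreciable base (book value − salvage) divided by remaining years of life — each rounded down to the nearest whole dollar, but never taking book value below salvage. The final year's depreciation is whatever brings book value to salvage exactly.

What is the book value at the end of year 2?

$117,095

Depreciable base = $344,114 − $46,100 = $298,014.
Year 1: DB = ⌊$344,114 × 125%/3⌋ = $143,380; SL = ⌊$298,014/3⌋ = $99,338 → take DB $143,380. Book value $200,734.
Year 2: DB = ⌊$200,734 × 125%/3⌋ = $83,639; SL = ⌊$154,634/2⌋ = $77,317 → take DB $83,639. Book value $117,095.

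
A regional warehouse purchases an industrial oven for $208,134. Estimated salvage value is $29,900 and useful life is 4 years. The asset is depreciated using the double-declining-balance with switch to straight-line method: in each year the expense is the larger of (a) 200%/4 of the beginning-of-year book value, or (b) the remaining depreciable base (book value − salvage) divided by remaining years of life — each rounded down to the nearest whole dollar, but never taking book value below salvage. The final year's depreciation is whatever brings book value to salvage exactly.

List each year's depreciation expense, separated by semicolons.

Depreciable base = $208,134 − $29,900 = $178,234.
Year 1: DB = ⌊$208,134 × 200%/4⌋ = $104,067; SL = ⌊$178,234/4⌋ = $44,558 → take DB $104,067. Book value $104,067.
Year 2: DB = ⌊$104,067 × 200%/4⌋ = $52,033; SL = ⌊$74,167/3⌋ = $24,722 → take DB $52,033. Book value $52,034.
Year 3: DB = ⌊$52,034 × 200%/4⌋ = $26,017; SL = ⌊$22,134/2⌋ = $11,067 → take DB $26,017, capped at $22,134. Book value $29,900.
Year 4 (final): $29,900 − $29,900 = $0. Book value $29,900.

$104,067; $52,033; $22,134; $0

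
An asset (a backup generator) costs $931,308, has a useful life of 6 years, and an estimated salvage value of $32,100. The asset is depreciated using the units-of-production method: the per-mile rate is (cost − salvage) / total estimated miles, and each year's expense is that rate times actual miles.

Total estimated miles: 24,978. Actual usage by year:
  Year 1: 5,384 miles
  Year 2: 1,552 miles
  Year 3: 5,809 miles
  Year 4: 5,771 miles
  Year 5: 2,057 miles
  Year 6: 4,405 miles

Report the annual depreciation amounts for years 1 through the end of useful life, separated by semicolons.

$193,824; $55,872; $209,124; $207,756; $74,052; $158,580

Depreciable base = $931,308 − $32,100 = $899,208.
Rate = $899,208 / 24,978 miles = $36 per mile.
Year 1: 5,384 × $36 = $193,824. Book value $737,484.
Year 2: 1,552 × $36 = $55,872. Book value $681,612.
Year 3: 5,809 × $36 = $209,124. Book value $472,488.
Year 4: 5,771 × $36 = $207,756. Book value $264,732.
Year 5: 2,057 × $36 = $74,052. Book value $190,680.
Year 6: 4,405 × $36 = $158,580. Book value $32,100.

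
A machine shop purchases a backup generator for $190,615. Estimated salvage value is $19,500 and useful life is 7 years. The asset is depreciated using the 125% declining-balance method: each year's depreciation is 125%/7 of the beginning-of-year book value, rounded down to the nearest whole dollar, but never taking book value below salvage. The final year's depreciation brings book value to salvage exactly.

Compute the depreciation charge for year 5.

$15,497

Depreciable base = $190,615 − $19,500 = $171,115.
Year 1: ⌊$190,615 × 125%/7⌋ = $34,038. Book value $156,577.
Year 2: ⌊$156,577 × 125%/7⌋ = $27,960. Book value $128,617.
Year 3: ⌊$128,617 × 125%/7⌋ = $22,967. Book value $105,650.
Year 4: ⌊$105,650 × 125%/7⌋ = $18,866. Book value $86,784.
Year 5: ⌊$86,784 × 125%/7⌋ = $15,497. Book value $71,287.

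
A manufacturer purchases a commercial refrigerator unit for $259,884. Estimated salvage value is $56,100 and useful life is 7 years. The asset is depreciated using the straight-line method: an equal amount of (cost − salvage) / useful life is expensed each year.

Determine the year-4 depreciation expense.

Depreciable base = $259,884 − $56,100 = $203,784.
Annual expense = $203,784 / 7 = $29,112.

$29,112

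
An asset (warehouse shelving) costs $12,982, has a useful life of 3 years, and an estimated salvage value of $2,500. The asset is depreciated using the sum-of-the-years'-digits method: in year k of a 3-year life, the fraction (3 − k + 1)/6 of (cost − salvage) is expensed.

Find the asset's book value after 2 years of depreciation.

Depreciable base = $12,982 − $2,500 = $10,482.
Sum of the years' digits = 3+2+1 = 6.
Year 1: $10,482 × 3/6 = $5,241. Book value $7,741.
Year 2: $10,482 × 2/6 = $3,494. Book value $4,247.

$4,247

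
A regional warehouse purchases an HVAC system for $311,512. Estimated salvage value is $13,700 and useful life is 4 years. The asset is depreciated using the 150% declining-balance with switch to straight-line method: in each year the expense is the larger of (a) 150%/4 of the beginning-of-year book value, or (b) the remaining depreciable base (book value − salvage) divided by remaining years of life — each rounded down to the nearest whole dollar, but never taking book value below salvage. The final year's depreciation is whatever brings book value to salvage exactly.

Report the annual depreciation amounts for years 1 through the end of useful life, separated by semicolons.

Depreciable base = $311,512 − $13,700 = $297,812.
Year 1: DB = ⌊$311,512 × 150%/4⌋ = $116,817; SL = ⌊$297,812/4⌋ = $74,453 → take DB $116,817. Book value $194,695.
Year 2: DB = ⌊$194,695 × 150%/4⌋ = $73,010; SL = ⌊$180,995/3⌋ = $60,331 → take DB $73,010. Book value $121,685.
Year 3: DB = ⌊$121,685 × 150%/4⌋ = $45,631; SL = ⌊$107,985/2⌋ = $53,992 → take SL $53,992. Book value $67,693.
Year 4 (final): $67,693 − $13,700 = $53,993. Book value $13,700.

$116,817; $73,010; $53,992; $53,993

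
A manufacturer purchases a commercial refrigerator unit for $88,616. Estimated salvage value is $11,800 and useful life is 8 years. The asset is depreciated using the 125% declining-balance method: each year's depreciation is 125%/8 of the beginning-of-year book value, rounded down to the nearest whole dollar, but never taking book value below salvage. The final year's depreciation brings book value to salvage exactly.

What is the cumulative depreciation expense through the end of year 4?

$43,702

Depreciable base = $88,616 − $11,800 = $76,816.
Year 1: ⌊$88,616 × 125%/8⌋ = $13,846. Book value $74,770.
Year 2: ⌊$74,770 × 125%/8⌋ = $11,682. Book value $63,088.
Year 3: ⌊$63,088 × 125%/8⌋ = $9,857. Book value $53,231.
Year 4: ⌊$53,231 × 125%/8⌋ = $8,317. Book value $44,914.
Accumulated through year 4 = $88,616 − $44,914 = $43,702.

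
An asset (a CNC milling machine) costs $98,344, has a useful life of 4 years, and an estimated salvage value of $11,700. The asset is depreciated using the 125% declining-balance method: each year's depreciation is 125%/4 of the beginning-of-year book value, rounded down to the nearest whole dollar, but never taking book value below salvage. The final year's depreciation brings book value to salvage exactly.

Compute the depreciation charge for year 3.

$14,526

Depreciable base = $98,344 − $11,700 = $86,644.
Year 1: ⌊$98,344 × 125%/4⌋ = $30,732. Book value $67,612.
Year 2: ⌊$67,612 × 125%/4⌋ = $21,128. Book value $46,484.
Year 3: ⌊$46,484 × 125%/4⌋ = $14,526. Book value $31,958.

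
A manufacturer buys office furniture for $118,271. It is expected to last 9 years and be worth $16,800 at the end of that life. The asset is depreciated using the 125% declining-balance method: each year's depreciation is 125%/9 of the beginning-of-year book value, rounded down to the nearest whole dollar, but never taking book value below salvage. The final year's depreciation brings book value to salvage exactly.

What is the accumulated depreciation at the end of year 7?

$76,745

Depreciable base = $118,271 − $16,800 = $101,471.
Year 1: ⌊$118,271 × 125%/9⌋ = $16,426. Book value $101,845.
Year 2: ⌊$101,845 × 125%/9⌋ = $14,145. Book value $87,700.
Year 3: ⌊$87,700 × 125%/9⌋ = $12,180. Book value $75,520.
Year 4: ⌊$75,520 × 125%/9⌋ = $10,488. Book value $65,032.
Year 5: ⌊$65,032 × 125%/9⌋ = $9,032. Book value $56,000.
Year 6: ⌊$56,000 × 125%/9⌋ = $7,777. Book value $48,223.
Year 7: ⌊$48,223 × 125%/9⌋ = $6,697. Book value $41,526.
Accumulated through year 7 = $118,271 − $41,526 = $76,745.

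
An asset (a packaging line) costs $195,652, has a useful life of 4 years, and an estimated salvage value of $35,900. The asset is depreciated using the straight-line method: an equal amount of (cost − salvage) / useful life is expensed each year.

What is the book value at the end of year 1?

Depreciable base = $195,652 − $35,900 = $159,752.
Annual expense = $159,752 / 4 = $39,938.
End of year 1: book value $155,714.

$155,714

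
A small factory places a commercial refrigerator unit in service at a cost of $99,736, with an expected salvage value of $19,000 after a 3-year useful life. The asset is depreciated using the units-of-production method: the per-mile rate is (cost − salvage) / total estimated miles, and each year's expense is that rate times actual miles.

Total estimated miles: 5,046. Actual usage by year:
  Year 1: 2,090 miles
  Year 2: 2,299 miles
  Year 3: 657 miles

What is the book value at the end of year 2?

$29,512

Depreciable base = $99,736 − $19,000 = $80,736.
Rate = $80,736 / 5,046 miles = $16 per mile.
Year 1: 2,090 × $16 = $33,440. Book value $66,296.
Year 2: 2,299 × $16 = $36,784. Book value $29,512.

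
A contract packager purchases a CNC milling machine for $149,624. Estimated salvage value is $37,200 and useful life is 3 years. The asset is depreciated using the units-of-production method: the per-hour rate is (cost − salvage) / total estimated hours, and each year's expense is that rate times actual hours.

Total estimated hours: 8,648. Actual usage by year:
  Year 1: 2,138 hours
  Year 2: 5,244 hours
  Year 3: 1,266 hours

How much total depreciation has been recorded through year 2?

$95,966

Depreciable base = $149,624 − $37,200 = $112,424.
Rate = $112,424 / 8,648 hours = $13 per hour.
Year 1: 2,138 × $13 = $27,794. Book value $121,830.
Year 2: 5,244 × $13 = $68,172. Book value $53,658.
Accumulated through year 2 = $149,624 − $53,658 = $95,966.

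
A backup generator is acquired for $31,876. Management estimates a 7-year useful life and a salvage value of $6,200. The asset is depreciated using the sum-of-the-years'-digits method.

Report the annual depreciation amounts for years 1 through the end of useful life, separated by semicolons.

$6,419; $5,502; $4,585; $3,668; $2,751; $1,834; $917

Depreciable base = $31,876 − $6,200 = $25,676.
Sum of the years' digits = 7+6+5+4+3+2+1 = 28.
Year 1: $25,676 × 7/28 = $6,419. Book value $25,457.
Year 2: $25,676 × 6/28 = $5,502. Book value $19,955.
Year 3: $25,676 × 5/28 = $4,585. Book value $15,370.
Year 4: $25,676 × 4/28 = $3,668. Book value $11,702.
Year 5: $25,676 × 3/28 = $2,751. Book value $8,951.
Year 6: $25,676 × 2/28 = $1,834. Book value $7,117.
Year 7: $25,676 × 1/28 = $917. Book value $6,200.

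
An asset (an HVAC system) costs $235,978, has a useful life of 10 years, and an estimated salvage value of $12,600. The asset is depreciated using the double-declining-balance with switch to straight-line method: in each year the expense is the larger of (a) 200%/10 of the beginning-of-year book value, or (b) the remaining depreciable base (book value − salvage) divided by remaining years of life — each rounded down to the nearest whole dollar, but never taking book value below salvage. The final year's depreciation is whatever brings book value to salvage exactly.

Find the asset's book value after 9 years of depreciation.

Depreciable base = $235,978 − $12,600 = $223,378.
Year 1: DB = ⌊$235,978 × 200%/10⌋ = $47,195; SL = ⌊$223,378/10⌋ = $22,337 → take DB $47,195. Book value $188,783.
Year 2: DB = ⌊$188,783 × 200%/10⌋ = $37,756; SL = ⌊$176,183/9⌋ = $19,575 → take DB $37,756. Book value $151,027.
Year 3: DB = ⌊$151,027 × 200%/10⌋ = $30,205; SL = ⌊$138,427/8⌋ = $17,303 → take DB $30,205. Book value $120,822.
Year 4: DB = ⌊$120,822 × 200%/10⌋ = $24,164; SL = ⌊$108,222/7⌋ = $15,460 → take DB $24,164. Book value $96,658.
Year 5: DB = ⌊$96,658 × 200%/10⌋ = $19,331; SL = ⌊$84,058/6⌋ = $14,009 → take DB $19,331. Book value $77,327.
Year 6: DB = ⌊$77,327 × 200%/10⌋ = $15,465; SL = ⌊$64,727/5⌋ = $12,945 → take DB $15,465. Book value $61,862.
Year 7: DB = ⌊$61,862 × 200%/10⌋ = $12,372; SL = ⌊$49,262/4⌋ = $12,315 → take DB $12,372. Book value $49,490.
Year 8: DB = ⌊$49,490 × 200%/10⌋ = $9,898; SL = ⌊$36,890/3⌋ = $12,296 → take SL $12,296. Book value $37,194.
Year 9: DB = ⌊$37,194 × 200%/10⌋ = $7,438; SL = ⌊$24,594/2⌋ = $12,297 → take SL $12,297. Book value $24,897.

$24,897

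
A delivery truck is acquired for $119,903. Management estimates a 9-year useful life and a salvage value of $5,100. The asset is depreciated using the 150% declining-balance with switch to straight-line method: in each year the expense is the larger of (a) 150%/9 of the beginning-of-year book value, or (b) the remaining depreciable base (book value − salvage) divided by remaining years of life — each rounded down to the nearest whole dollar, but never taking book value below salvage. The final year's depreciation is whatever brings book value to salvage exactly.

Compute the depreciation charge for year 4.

Depreciable base = $119,903 − $5,100 = $114,803.
Year 1: DB = ⌊$119,903 × 150%/9⌋ = $19,983; SL = ⌊$114,803/9⌋ = $12,755 → take DB $19,983. Book value $99,920.
Year 2: DB = ⌊$99,920 × 150%/9⌋ = $16,653; SL = ⌊$94,820/8⌋ = $11,852 → take DB $16,653. Book value $83,267.
Year 3: DB = ⌊$83,267 × 150%/9⌋ = $13,877; SL = ⌊$78,167/7⌋ = $11,166 → take DB $13,877. Book value $69,390.
Year 4: DB = ⌊$69,390 × 150%/9⌋ = $11,565; SL = ⌊$64,290/6⌋ = $10,715 → take DB $11,565. Book value $57,825.

$11,565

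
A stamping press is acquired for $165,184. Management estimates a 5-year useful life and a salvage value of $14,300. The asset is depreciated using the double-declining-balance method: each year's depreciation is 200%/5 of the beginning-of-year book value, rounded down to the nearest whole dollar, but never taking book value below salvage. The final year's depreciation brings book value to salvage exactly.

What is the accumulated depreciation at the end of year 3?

$129,503

Depreciable base = $165,184 − $14,300 = $150,884.
Year 1: ⌊$165,184 × 200%/5⌋ = $66,073. Book value $99,111.
Year 2: ⌊$99,111 × 200%/5⌋ = $39,644. Book value $59,467.
Year 3: ⌊$59,467 × 200%/5⌋ = $23,786. Book value $35,681.
Accumulated through year 3 = $165,184 − $35,681 = $129,503.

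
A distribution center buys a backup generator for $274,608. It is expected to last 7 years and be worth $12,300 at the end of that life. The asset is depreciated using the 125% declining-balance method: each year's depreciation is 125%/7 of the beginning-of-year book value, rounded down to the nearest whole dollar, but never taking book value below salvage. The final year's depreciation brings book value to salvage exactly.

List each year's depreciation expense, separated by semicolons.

Depreciable base = $274,608 − $12,300 = $262,308.
Year 1: ⌊$274,608 × 125%/7⌋ = $49,037. Book value $225,571.
Year 2: ⌊$225,571 × 125%/7⌋ = $40,280. Book value $185,291.
Year 3: ⌊$185,291 × 125%/7⌋ = $33,087. Book value $152,204.
Year 4: ⌊$152,204 × 125%/7⌋ = $27,179. Book value $125,025.
Year 5: ⌊$125,025 × 125%/7⌋ = $22,325. Book value $102,700.
Year 6: ⌊$102,700 × 125%/7⌋ = $18,339. Book value $84,361.
Year 7 (final): $84,361 − $12,300 = $72,061. Book value $12,300.

$49,037; $40,280; $33,087; $27,179; $22,325; $18,339; $72,061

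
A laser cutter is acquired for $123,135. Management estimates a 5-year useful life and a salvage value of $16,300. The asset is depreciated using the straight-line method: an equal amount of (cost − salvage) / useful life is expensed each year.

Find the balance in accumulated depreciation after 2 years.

Depreciable base = $123,135 − $16,300 = $106,835.
Annual expense = $106,835 / 5 = $21,367.
End of year 1: book value $101,768.
End of year 2: book value $80,401.
Accumulated through year 2 = $123,135 − $80,401 = $42,734.

$42,734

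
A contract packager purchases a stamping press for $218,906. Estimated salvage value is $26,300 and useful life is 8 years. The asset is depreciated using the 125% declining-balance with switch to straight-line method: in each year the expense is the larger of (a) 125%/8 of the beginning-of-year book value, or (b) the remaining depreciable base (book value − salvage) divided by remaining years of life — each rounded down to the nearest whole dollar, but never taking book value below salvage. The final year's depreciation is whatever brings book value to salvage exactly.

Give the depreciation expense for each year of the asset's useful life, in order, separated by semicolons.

$34,204; $28,859; $24,350; $21,038; $21,038; $21,039; $21,039; $21,039

Depreciable base = $218,906 − $26,300 = $192,606.
Year 1: DB = ⌊$218,906 × 125%/8⌋ = $34,204; SL = ⌊$192,606/8⌋ = $24,075 → take DB $34,204. Book value $184,702.
Year 2: DB = ⌊$184,702 × 125%/8⌋ = $28,859; SL = ⌊$158,402/7⌋ = $22,628 → take DB $28,859. Book value $155,843.
Year 3: DB = ⌊$155,843 × 125%/8⌋ = $24,350; SL = ⌊$129,543/6⌋ = $21,590 → take DB $24,350. Book value $131,493.
Year 4: DB = ⌊$131,493 × 125%/8⌋ = $20,545; SL = ⌊$105,193/5⌋ = $21,038 → take SL $21,038. Book value $110,455.
Year 5: DB = ⌊$110,455 × 125%/8⌋ = $17,258; SL = ⌊$84,155/4⌋ = $21,038 → take SL $21,038. Book value $89,417.
Year 6: DB = ⌊$89,417 × 125%/8⌋ = $13,971; SL = ⌊$63,117/3⌋ = $21,039 → take SL $21,039. Book value $68,378.
Year 7: DB = ⌊$68,378 × 125%/8⌋ = $10,684; SL = ⌊$42,078/2⌋ = $21,039 → take SL $21,039. Book value $47,339.
Year 8 (final): $47,339 − $26,300 = $21,039. Book value $26,300.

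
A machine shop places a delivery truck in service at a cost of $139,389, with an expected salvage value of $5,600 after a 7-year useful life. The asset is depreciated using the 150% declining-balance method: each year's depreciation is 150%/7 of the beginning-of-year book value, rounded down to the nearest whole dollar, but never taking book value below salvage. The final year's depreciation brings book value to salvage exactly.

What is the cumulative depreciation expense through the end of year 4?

$86,264

Depreciable base = $139,389 − $5,600 = $133,789.
Year 1: ⌊$139,389 × 150%/7⌋ = $29,869. Book value $109,520.
Year 2: ⌊$109,520 × 150%/7⌋ = $23,468. Book value $86,052.
Year 3: ⌊$86,052 × 150%/7⌋ = $18,439. Book value $67,613.
Year 4: ⌊$67,613 × 150%/7⌋ = $14,488. Book value $53,125.
Accumulated through year 4 = $139,389 − $53,125 = $86,264.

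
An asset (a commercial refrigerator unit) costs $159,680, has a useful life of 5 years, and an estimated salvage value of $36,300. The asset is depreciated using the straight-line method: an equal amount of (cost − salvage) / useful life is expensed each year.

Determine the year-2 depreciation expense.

Depreciable base = $159,680 − $36,300 = $123,380.
Annual expense = $123,380 / 5 = $24,676.

$24,676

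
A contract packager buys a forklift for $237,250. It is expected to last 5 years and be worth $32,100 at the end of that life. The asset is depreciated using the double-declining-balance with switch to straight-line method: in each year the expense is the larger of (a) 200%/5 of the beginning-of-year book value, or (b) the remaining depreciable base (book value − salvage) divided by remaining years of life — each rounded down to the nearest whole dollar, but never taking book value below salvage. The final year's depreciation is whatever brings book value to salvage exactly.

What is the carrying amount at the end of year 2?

Depreciable base = $237,250 − $32,100 = $205,150.
Year 1: DB = ⌊$237,250 × 200%/5⌋ = $94,900; SL = ⌊$205,150/5⌋ = $41,030 → take DB $94,900. Book value $142,350.
Year 2: DB = ⌊$142,350 × 200%/5⌋ = $56,940; SL = ⌊$110,250/4⌋ = $27,562 → take DB $56,940. Book value $85,410.

$85,410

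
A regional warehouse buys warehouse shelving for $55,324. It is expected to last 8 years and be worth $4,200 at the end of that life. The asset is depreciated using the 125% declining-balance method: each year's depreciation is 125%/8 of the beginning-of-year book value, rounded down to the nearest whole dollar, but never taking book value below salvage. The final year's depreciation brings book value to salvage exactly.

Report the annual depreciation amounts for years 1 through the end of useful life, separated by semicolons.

Depreciable base = $55,324 − $4,200 = $51,124.
Year 1: ⌊$55,324 × 125%/8⌋ = $8,644. Book value $46,680.
Year 2: ⌊$46,680 × 125%/8⌋ = $7,293. Book value $39,387.
Year 3: ⌊$39,387 × 125%/8⌋ = $6,154. Book value $33,233.
Year 4: ⌊$33,233 × 125%/8⌋ = $5,192. Book value $28,041.
Year 5: ⌊$28,041 × 125%/8⌋ = $4,381. Book value $23,660.
Year 6: ⌊$23,660 × 125%/8⌋ = $3,696. Book value $19,964.
Year 7: ⌊$19,964 × 125%/8⌋ = $3,119. Book value $16,845.
Year 8 (final): $16,845 − $4,200 = $12,645. Book value $4,200.

$8,644; $7,293; $6,154; $5,192; $4,381; $3,696; $3,119; $12,645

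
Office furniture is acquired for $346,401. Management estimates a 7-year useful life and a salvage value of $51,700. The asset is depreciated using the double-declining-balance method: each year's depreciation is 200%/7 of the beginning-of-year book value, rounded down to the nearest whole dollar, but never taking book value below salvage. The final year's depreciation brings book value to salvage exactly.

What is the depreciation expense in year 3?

$50,496

Depreciable base = $346,401 − $51,700 = $294,701.
Year 1: ⌊$346,401 × 200%/7⌋ = $98,971. Book value $247,430.
Year 2: ⌊$247,430 × 200%/7⌋ = $70,694. Book value $176,736.
Year 3: ⌊$176,736 × 200%/7⌋ = $50,496. Book value $126,240.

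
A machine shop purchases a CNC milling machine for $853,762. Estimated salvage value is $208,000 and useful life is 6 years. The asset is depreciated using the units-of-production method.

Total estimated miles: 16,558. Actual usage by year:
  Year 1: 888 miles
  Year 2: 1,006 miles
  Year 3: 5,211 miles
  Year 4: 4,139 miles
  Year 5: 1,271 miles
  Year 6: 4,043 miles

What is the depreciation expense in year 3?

Depreciable base = $853,762 − $208,000 = $645,762.
Rate = $645,762 / 16,558 miles = $39 per mile.
Year 1: 888 × $39 = $34,632. Book value $819,130.
Year 2: 1,006 × $39 = $39,234. Book value $779,896.
Year 3: 5,211 × $39 = $203,229. Book value $576,667.

$203,229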